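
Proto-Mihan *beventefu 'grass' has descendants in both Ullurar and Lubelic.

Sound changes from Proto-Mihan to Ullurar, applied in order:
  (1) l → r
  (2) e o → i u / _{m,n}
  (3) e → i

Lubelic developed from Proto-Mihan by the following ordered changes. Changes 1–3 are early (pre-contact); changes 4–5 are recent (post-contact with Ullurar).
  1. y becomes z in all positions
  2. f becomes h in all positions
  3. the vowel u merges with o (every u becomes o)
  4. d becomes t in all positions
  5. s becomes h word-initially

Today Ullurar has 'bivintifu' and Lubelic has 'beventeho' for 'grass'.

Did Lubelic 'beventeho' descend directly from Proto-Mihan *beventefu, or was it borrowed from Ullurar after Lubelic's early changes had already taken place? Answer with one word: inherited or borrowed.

inherited

If inherited, *beventefu would pass through all of Lubelic's changes:
Lubelic: *beventefu
  beventefu (rule 1 does not apply)
  beventefu → beventehu   [unconditioned shift]
  beventehu → beventeho   [vowel merger]
  beventeho (rule 4 does not apply)
  beventeho (rule 5 does not apply)
  giving Lubelic beventeho.
If borrowed from Ullurar 'bivintifu' after the early changes, it would undergo only the recent ones:
  rule 4 (unconditioned shift): no change (bivintifu)
  rule 5 (debuccalisation): no change (bivintifu)
  ⇒ as a loan: bivintifu
Lubelic 'beventeho' matches the inherited outcome exactly, so it is an inherited cognate, not a loan.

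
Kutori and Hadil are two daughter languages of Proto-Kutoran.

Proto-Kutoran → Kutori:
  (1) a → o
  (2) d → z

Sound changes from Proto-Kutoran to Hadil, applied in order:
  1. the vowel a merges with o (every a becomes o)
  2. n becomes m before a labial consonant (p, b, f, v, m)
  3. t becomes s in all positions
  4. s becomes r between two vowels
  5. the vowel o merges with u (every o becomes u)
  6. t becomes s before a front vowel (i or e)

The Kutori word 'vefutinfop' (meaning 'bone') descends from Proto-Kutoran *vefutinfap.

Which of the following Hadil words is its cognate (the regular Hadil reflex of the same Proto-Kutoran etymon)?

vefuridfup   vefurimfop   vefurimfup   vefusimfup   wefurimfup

vefurimfup

Hadil: *vefutinfap
  vefutinfap → vefutinfop   [vowel merger]
  vefutinfop → vefutimfop   [nasal place assimilation]
  vefutimfop → vefusimfop   [unconditioned shift]
  vefusimfop → vefurimfop   [rhotacism]
  vefurimfop → vefurimfup   [vowel merger]
  vefurimfup (rule 6 does not apply)
  giving Hadil vefurimfup.
Among the options, 'vefurimfup' alone shows every Hadil change applied in order.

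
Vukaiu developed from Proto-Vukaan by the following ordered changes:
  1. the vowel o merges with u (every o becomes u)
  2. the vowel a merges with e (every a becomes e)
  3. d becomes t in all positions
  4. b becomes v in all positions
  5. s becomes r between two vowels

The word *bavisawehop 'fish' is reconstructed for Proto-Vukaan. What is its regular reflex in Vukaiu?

vevirewehup

Vukaiu: *bavisawehop > bavisawehup > bevisewehup > vevisewehup > vevirewehup  (by vowel merger, vowel merger, unconditioned shift, rhotacism)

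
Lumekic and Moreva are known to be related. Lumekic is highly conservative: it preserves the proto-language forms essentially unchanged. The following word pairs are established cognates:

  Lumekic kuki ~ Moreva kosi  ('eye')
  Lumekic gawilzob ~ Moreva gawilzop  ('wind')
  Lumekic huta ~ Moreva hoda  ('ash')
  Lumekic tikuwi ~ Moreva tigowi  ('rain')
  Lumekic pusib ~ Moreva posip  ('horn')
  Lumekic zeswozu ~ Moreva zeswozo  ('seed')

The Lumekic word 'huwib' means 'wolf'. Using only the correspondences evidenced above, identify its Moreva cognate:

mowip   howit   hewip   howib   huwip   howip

kuki ~ kosi, huta ~ hoda — Lumekic u corresponds to Moreva o after a consonant, before a consonant other than r, m, n, p, b, f, v.
gawilzob ~ gawilzop, pusib ~ posip — Lumekic b corresponds to Moreva p word-finally.
Applying these to Lumekic 'huwib':
  huwib → howib   (u→o after a consonant, before a consonant other than r, m, n, p, b, f, v)
  howib → howip   (b→p word-finally)
So the Moreva cognate is 'howip'.

howip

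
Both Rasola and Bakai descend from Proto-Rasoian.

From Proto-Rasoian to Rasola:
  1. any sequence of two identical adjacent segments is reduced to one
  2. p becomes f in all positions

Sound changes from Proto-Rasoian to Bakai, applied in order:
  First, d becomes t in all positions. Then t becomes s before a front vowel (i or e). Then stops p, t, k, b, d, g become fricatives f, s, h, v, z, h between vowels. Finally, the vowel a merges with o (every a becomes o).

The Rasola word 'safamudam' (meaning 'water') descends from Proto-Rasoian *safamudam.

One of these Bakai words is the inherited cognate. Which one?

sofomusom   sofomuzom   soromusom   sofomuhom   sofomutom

sofomusom

Bakai: *safamudam
  safamudam → safamutam   [unconditioned shift]
  safamutam (rule 2 does not apply)
  safamutam → safamusam   [intervocalic lenition]
  safamusam → sofomusom   [vowel merger]
  giving Bakai sofomusom.
The other candidates each miss or misapply at least one Bakai change.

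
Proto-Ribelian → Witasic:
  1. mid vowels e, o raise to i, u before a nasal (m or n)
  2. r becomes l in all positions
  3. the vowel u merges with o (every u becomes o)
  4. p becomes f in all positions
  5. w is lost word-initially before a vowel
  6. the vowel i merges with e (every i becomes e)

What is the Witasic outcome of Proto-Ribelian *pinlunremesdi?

Witasic: *pinlunremesdi
  pinlunremesdi → pinlunrimesdi   [pre-nasal raising]
  pinlunrimesdi → pinlunlimesdi   [unconditioned shift]
  pinlunlimesdi → pinlonlimesdi   [vowel merger]
  pinlonlimesdi → finlonlimesdi   [unconditioned shift]
  finlonlimesdi (rule 5 does not apply)
  finlonlimesdi → fenlonlemesde   [vowel merger]
  giving Witasic fenlonlemesde.

fenlonlemesde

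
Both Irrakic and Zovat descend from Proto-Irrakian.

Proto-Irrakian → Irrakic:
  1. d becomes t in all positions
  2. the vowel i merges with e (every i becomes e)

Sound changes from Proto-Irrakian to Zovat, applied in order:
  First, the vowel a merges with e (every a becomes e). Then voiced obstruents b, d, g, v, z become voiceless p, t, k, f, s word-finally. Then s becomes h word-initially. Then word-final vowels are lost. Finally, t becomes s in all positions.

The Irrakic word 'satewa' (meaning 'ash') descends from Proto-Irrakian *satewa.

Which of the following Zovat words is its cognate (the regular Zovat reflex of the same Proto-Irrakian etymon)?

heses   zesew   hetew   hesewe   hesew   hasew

hesew

Zovat: *satewa
  satewa → setewe   [vowel merger]
  setewe (rule 2 does not apply)
  setewe → hetewe   [debuccalisation]
  hetewe → hetew   [apocope]
  hetew → hesew   [unconditioned shift]
  giving Zovat hesew.
Among the options, 'hesew' alone shows every Zovat change applied in order.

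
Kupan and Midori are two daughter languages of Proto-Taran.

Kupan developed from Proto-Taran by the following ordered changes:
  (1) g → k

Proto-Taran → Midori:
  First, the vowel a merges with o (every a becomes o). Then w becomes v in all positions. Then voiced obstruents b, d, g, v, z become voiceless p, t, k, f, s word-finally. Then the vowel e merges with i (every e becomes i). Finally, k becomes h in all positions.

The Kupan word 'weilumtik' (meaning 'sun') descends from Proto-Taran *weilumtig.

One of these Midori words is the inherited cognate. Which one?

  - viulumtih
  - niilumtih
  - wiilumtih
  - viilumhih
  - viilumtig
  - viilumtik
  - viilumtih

Midori: *weilumtig
  weilumtig (rule 1 does not apply)
  weilumtig → veilumtig   [unconditioned shift]
  veilumtig → veilumtik   [final devoicing]
  veilumtik → viilumtik   [vowel merger]
  viilumtik → viilumtih   [unconditioned shift]
  giving Midori viilumtih.
Among the options, 'viilumtih' alone shows every Midori change applied in order.

viilumtih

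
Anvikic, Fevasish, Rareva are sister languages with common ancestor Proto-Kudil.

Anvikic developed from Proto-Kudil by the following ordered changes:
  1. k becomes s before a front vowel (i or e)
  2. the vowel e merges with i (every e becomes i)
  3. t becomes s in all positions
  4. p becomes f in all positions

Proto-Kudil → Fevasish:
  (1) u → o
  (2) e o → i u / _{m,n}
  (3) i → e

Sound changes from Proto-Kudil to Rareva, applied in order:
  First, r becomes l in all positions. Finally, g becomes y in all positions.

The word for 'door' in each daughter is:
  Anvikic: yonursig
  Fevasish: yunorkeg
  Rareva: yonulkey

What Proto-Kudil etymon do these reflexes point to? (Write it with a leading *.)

Position 2: Anvikic has o, Fevasish has u, Rareva has o. Anvikic preserves o here (none of its changes turn any other segment into o), so the proto-segment is *o.
Position 4: Anvikic has u, Fevasish has o, Rareva has u. Anvikic preserves u here (none of its changes turn any other segment into u), so the proto-segment is *u.
Verify the candidate proto-form against each daughter:
Anvikic: *yonurkeg > yonurseg > yonursig  (by palatalisation, vowel merger)
Fevasish: *yonurkeg > yonorkeg > yunorkeg  (by vowel merger, pre-nasal raising)
Rareva: *yonurkeg > yonulkeg > yonulkey  (by unconditioned shift, unconditioned shift)
No other proto-form is consistent with every reflex, so the reconstruction is *yonurkeg.

*yonurkeg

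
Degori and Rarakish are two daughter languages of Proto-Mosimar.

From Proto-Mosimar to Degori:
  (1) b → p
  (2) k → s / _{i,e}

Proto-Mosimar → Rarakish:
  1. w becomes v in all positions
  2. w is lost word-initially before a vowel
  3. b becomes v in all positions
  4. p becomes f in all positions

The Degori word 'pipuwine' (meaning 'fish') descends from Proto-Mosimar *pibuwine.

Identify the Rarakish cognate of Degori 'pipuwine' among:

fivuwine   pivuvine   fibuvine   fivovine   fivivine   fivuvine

Rarakish: start from *pibuwine.
  rule 1 (unconditioned shift): pibuwine → pibuvine
  rule 2: no change — pibuvine
  rule 3 (unconditioned shift): pibuvine → pivuvine
  rule 4 (unconditioned shift): pivuvine → fivuvine
  ⇒ Rarakish fivuvine
The other candidates each miss or misapply at least one Rarakish change.

fivuvine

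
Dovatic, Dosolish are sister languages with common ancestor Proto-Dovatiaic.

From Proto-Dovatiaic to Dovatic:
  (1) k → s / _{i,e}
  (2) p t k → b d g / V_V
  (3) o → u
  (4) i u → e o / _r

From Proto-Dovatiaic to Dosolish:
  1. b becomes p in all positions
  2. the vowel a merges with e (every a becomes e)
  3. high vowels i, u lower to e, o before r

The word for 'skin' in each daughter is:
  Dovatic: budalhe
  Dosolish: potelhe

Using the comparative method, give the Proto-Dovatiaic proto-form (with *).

*botalhe

Position 1: Dovatic has b, Dosolish has p. Taking the neighbouring segments as reconstructed: Dovatic b can only go back to *b; Dosolish p could go back to *p or *b — the one source consistent with every daughter is *b.
Position 2: Dovatic has u, Dosolish has o. Taking the neighbouring segments as reconstructed: Dovatic u could go back to *o or *u; Dosolish o can only go back to *o — the one source consistent with every daughter is *o.
Position 3: Dovatic has d, Dosolish has t. Dosolish preserves t here (none of its changes turn any other segment into t), so the proto-segment is *t.
This points to *botalhe. Verify forward in each daughter:
Dovatic: start from *botalhe.
  rule 1: no change — botalhe
  rule 2 (intervocalic voicing): botalhe → bodalhe
  rule 3 (vowel merger): bodalhe → budalhe
  rule 4: no change — budalhe
  ⇒ Dovatic budalhe
Dosolish: start from *botalhe.
  rule 1 (unconditioned shift): botalhe → potalhe
  rule 2 (vowel merger): potalhe → potelhe
  rule 3: no change — potelhe
  ⇒ Dosolish potelhe
No other proto-form is consistent with every reflex, so the reconstruction is *botalhe.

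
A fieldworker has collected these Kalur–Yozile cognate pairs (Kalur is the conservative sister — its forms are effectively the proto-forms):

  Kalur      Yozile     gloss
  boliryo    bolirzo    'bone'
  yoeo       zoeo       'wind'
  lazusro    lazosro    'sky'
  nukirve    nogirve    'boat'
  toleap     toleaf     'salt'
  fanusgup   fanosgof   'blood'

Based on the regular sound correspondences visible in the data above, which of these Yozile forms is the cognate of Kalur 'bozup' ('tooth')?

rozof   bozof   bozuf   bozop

bozof

fanusgup ~ fanosgof — Kalur u corresponds to Yozile o after a consonant, before a labial obstruent.
toleap ~ toleaf, fanusgup ~ fanosgof — Kalur p corresponds to Yozile f word-finally.
Applying these to Kalur 'bozup':
  bozup → bozop   (u→o after a consonant, before a labial obstruent)
  bozop → bozof   (p→f word-finally)
So the Yozile cognate is 'bozof'.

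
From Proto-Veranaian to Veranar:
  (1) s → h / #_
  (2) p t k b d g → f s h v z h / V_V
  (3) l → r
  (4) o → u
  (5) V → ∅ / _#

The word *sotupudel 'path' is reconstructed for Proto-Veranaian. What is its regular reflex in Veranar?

husufuzer

Veranar: *sotupudel > hotupudel > hosufuzel > hosufuzer > husufuzer  (by debuccalisation, intervocalic lenition, unconditioned shift, vowel merger)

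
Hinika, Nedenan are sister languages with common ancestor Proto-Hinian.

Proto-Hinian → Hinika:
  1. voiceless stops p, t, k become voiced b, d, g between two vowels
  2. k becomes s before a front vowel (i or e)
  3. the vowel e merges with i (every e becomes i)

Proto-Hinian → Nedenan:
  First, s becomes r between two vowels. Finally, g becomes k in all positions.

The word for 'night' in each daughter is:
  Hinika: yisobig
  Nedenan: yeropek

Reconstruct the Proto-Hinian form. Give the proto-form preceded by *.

Position 2: Hinika has i, Nedenan has e. Nedenan preserves e here (none of its changes turn any other segment into e), so the proto-segment is *e.
Position 6: Hinika has i, Nedenan has e. Nedenan preserves e here (none of its changes turn any other segment into e), so the proto-segment is *e.
Position 7: Hinika has g, Nedenan has k. Taking the neighbouring segments as reconstructed: Hinika g can only go back to *g; Nedenan k could go back to *k or *g — the one source consistent with every daughter is *g.
This points to *yesopeg. Verify forward in each daughter:
Hinika: start from *yesopeg.
  rule 1 (intervocalic voicing): yesopeg → yesobeg
  rule 2: no change — yesobeg
  rule 3 (vowel merger): yesobeg → yisobig
  ⇒ Hinika yisobig
Nedenan: *yesopeg > yeropeg > yeropek  (by rhotacism, unconditioned shift)
No other proto-form is consistent with every reflex, so the reconstruction is *yesopeg.

*yesopeg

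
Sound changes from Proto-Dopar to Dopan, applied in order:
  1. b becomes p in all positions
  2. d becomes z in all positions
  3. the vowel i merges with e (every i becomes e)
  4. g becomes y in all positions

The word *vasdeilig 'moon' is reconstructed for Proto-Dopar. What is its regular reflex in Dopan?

Dopan: *vasdeilig > vaszeilig > vaszeeleg > vaszeeley  (by unconditioned shift, vowel merger, unconditioned shift)

vaszeeley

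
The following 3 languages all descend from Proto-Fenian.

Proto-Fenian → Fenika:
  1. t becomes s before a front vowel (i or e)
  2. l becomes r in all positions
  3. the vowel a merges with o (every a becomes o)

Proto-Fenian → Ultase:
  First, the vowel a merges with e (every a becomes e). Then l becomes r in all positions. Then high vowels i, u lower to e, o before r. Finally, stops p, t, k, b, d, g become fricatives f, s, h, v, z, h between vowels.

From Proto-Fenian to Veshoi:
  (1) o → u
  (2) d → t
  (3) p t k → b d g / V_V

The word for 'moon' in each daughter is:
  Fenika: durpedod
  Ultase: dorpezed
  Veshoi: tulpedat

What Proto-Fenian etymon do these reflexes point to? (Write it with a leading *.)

*dulpedad

Position 6: Fenika has d, Ultase has z, Veshoi has d. Fenika preserves d here (none of its changes turn any other segment into d), so the proto-segment is *d.
Position 7: Fenika has o, Ultase has e, Veshoi has a. Veshoi preserves a here (none of its changes turn any other segment into a), so the proto-segment is *a.
Position 8: Fenika has d, Ultase has d, Veshoi has t. Fenika preserves d here (none of its changes turn any other segment into d), so the proto-segment is *d.
Continuing position by position gives *dulpedad; check it forward:
Fenika: *dulpedad > durpedad > durpedod  (by unconditioned shift, vowel merger)
Ultase: *dulpedad > dulpeded > durpeded > dorpeded > dorpezed  (by vowel merger, unconditioned shift, pre-rhotic lowering, intervocalic lenition)
Veshoi: start from *dulpedad.
  rule 1: no change — dulpedad
  rule 2 (unconditioned shift): dulpedad → tulpetat
  rule 3 (intervocalic voicing): tulpetat → tulpedat
  ⇒ Veshoi tulpedat
Only *dulpedad yields all of Fenika durpedod, Ultase dorpezed, Veshoi tulpedat.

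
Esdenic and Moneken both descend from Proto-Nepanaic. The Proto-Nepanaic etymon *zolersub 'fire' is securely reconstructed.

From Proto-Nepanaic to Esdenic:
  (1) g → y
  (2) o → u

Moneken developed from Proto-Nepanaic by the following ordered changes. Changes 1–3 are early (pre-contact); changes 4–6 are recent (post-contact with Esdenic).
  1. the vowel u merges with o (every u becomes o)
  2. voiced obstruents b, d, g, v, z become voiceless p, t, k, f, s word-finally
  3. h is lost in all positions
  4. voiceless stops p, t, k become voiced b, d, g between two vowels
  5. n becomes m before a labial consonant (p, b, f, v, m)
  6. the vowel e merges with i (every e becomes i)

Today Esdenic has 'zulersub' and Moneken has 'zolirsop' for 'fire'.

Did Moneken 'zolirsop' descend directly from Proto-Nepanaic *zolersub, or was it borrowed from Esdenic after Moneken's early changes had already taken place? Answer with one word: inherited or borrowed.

inherited

If inherited, *zolersub would pass through all of Moneken's changes:
Moneken: start from *zolersub.
  rule 1 (vowel merger): zolersub → zolersob
  rule 2 (final devoicing): zolersob → zolersop
  rule 3: no change — zolersop
  rule 4: no change — zolersop
  rule 5: no change — zolersop
  rule 6 (vowel merger): zolersop → zolirsop
  ⇒ Moneken zolirsop
If borrowed from Esdenic 'zulersub' after the early changes, it would undergo only the recent ones:
  rule 4 (intervocalic voicing): no change (zulersub)
  rule 5 (nasal place assimilation): no change (zulersub)
  rule 6 (vowel merger): zulersub → zulirsub
  ⇒ as a loan: zulirsub
Moneken 'zolirsop' matches the inherited outcome exactly, so it is an inherited cognate, not a loan.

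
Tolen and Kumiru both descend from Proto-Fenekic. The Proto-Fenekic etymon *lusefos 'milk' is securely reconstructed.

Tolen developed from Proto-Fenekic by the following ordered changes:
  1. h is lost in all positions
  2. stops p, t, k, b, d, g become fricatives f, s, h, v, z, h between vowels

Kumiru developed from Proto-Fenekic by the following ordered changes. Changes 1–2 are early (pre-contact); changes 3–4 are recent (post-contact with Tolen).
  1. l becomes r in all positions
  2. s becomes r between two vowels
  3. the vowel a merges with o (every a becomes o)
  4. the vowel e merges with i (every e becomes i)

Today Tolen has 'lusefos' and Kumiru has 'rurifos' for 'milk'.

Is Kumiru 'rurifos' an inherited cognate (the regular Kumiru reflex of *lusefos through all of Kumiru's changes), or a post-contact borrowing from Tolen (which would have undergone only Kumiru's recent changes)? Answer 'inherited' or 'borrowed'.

inherited

If inherited, *lusefos would pass through all of Kumiru's changes:
Kumiru: start from *lusefos.
  rule 1 (unconditioned shift): lusefos → rusefos
  rule 2 (rhotacism): rusefos → rurefos
  rule 3: no change — rurefos
  rule 4 (vowel merger): rurefos → rurifos
  ⇒ Kumiru rurifos
If borrowed from Tolen 'lusefos' after the early changes, it would undergo only the recent ones:
  rule 3 (vowel merger): no change (lusefos)
  rule 4 (vowel merger): lusefos → lusifos
  ⇒ as a loan: lusifos
Kumiru 'rurifos' matches the inherited outcome exactly, so it is an inherited cognate, not a loan.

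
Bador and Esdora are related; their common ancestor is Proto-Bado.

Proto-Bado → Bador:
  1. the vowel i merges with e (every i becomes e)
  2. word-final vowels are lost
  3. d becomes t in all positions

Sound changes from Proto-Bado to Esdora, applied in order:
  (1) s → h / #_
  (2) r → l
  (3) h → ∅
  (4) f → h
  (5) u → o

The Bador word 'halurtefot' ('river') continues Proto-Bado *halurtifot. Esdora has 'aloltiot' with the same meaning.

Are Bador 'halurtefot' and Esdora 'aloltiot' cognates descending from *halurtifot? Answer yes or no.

Derive the expected Esdora reflex of *halurtifot:
Esdora: start from *halurtifot.
  rule 1: no change — halurtifot
  rule 2 (unconditioned shift): halurtifot → halultifot
  rule 3 (h-loss): halultifot → alultifot
  rule 4 (unconditioned shift): alultifot → alultihot
  rule 5 (vowel merger): alultihot → aloltihot
  ⇒ Esdora aloltihot
The regular Esdora reflex would be 'aloltihot', but the attested form is 'aloltiot'. The correspondence is irregular, so they are not cognates (the Esdora form has a different source).

no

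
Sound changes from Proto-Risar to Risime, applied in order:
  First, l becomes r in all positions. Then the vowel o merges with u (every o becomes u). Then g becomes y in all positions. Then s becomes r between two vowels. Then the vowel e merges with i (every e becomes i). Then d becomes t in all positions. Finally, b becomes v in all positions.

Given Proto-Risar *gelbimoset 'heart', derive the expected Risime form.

yirvimurit

Risime: *gelbimoset > gerbimoset > gerbimuset > yerbimuset > yerbimuret > yirbimurit > yirvimurit  (by unconditioned shift, vowel merger, unconditioned shift, rhotacism, vowel merger, unconditioned shift)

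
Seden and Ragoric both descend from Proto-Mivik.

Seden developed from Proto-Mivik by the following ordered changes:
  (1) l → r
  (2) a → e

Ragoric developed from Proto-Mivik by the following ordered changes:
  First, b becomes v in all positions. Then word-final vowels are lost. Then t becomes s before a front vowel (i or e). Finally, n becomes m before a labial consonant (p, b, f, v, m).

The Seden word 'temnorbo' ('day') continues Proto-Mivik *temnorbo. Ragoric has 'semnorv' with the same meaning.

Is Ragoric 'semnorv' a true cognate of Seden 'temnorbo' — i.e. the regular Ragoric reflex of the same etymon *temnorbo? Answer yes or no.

yes

Derive the expected Ragoric reflex of *temnorbo:
Ragoric: *temnorbo
  temnorbo → temnorvo   [unconditioned shift]
  temnorvo → temnorv   [apocope]
  temnorv → semnorv   [palatalisation]
  semnorv (rule 4 does not apply)
  giving Ragoric semnorv.
Ragoric 'semnorv' matches the regular reflex exactly, so the pair is cognate.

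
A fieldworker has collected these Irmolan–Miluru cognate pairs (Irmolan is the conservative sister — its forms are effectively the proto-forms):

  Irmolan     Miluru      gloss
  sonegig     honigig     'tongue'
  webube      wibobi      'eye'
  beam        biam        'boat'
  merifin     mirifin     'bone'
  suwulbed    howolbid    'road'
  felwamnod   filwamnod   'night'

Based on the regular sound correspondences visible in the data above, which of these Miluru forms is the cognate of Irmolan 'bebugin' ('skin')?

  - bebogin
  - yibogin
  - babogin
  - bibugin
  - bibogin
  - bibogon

bibogin

webube ~ wibobi — Irmolan e corresponds to Miluru i after a consonant, before a labial obstruent.
suwulbed ~ howolbid — Irmolan u corresponds to Miluru o after a consonant, before a consonant other than r, m, n, p, b, f, v.
Applying these to Irmolan 'bebugin':
  bebugin → bibugin   (e→i after a consonant, before a labial obstruent)
  bibugin → bibogin   (u→o after a consonant, before a consonant other than r, m, n, p, b, f, v)
So the Miluru cognate is 'bibogin'.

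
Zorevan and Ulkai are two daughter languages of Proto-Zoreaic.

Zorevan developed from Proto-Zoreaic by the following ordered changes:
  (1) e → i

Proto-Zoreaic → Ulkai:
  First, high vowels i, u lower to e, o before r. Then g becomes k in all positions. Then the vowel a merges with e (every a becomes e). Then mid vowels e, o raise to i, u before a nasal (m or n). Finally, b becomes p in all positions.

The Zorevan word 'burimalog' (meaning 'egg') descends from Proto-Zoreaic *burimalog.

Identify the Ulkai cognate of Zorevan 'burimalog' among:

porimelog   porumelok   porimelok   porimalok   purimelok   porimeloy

Ulkai: *burimalog > borimalog > borimalok > borimelok > porimelok  (by pre-rhotic lowering, unconditioned shift, vowel merger, unconditioned shift)
The other candidates each miss or misapply at least one Ulkai change.

porimelok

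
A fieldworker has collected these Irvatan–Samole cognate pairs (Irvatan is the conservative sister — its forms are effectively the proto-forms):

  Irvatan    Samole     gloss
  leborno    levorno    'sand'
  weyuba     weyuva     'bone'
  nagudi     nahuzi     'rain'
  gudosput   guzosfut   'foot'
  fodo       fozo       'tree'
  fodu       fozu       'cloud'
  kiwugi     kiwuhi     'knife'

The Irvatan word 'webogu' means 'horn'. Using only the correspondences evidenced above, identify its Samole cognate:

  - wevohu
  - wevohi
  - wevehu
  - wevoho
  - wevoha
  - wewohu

leborno ~ levorno — Irvatan b corresponds to Samole v between vowels (before a back vowel).
nagudi ~ nahuzi — Irvatan g corresponds to Samole h between vowels (before a back vowel).
Applying these to Irvatan 'webogu':
  webogu → wevogu   (b→v between vowels (before a back vowel))
  wevogu → wevohu   (g→h between vowels (before a back vowel))
So the Samole cognate is 'wevohu'.

wevohu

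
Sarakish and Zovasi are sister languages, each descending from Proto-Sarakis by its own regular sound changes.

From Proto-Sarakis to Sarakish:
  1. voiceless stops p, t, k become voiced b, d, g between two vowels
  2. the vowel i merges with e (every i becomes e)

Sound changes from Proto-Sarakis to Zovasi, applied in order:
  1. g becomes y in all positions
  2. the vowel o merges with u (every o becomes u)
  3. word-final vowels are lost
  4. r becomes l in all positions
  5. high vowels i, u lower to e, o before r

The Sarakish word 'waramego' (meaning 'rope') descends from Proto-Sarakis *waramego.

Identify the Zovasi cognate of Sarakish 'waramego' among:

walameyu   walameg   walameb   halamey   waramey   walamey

Zovasi: start from *waramego.
  rule 1 (unconditioned shift): waramego → warameyo
  rule 2 (vowel merger): warameyo → warameyu
  rule 3 (apocope): warameyu → waramey
  rule 4 (unconditioned shift): waramey → walamey
  rule 5: no change — walamey
  ⇒ Zovasi walamey
The other candidates each miss or misapply at least one Zovasi change.

walamey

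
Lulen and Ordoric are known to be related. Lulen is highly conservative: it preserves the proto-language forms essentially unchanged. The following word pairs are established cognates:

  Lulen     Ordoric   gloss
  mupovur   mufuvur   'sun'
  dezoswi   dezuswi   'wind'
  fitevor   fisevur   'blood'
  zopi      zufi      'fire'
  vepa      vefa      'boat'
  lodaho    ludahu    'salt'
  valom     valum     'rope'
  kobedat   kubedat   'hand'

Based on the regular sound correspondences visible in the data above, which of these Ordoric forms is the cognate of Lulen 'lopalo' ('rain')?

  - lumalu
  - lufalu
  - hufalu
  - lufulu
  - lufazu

lufalu

zopi ~ zufi — Lulen o corresponds to Ordoric u after a consonant, before a labial obstruent.
vepa ~ vefa — Lulen p corresponds to Ordoric f between vowels (before a back vowel).
lodaho ~ ludahu — Lulen o corresponds to Ordoric u word-finally.
Applying these to Lulen 'lopalo':
  lopalo → lupalo   (o→u after a consonant, before a labial obstruent)
  lupalo → lufalo   (p→f between vowels (before a back vowel))
  lufalo → lufalu   (o→u word-finally)
So the Ordoric cognate is 'lufalu'.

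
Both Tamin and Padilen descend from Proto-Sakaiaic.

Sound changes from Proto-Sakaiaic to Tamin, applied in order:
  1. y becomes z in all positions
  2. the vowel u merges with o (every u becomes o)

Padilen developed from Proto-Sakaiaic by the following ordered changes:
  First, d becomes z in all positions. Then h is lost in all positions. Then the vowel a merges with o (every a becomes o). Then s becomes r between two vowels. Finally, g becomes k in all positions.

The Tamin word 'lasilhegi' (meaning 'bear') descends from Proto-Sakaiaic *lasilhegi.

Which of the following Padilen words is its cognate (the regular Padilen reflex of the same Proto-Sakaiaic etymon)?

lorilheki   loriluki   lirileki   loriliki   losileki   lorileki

Padilen: *lasilhegi > lasilegi > losilegi > lorilegi > lorileki  (by h-loss, vowel merger, rhotacism, unconditioned shift)
The other candidates each miss or misapply at least one Padilen change.

lorileki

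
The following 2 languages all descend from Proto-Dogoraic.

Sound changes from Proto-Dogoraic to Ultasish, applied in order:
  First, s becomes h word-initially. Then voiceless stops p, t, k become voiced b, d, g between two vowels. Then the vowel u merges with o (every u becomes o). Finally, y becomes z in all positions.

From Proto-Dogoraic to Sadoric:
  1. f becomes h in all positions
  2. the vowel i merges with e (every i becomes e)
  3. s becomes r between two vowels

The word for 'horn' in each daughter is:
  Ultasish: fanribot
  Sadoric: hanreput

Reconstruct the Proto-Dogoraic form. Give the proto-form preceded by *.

*fanriput

Position 6: Ultasish has b, Sadoric has p. Sadoric preserves p here (none of its changes turn any other segment into p), so the proto-segment is *p.
Position 1: Ultasish has f, Sadoric has h. Ultasish preserves f here (none of its changes turn any other segment into f), so the proto-segment is *f.
Position 5: Ultasish has i, Sadoric has e. Ultasish preserves i here (none of its changes turn any other segment into i), so the proto-segment is *i.
Verify the candidate proto-form against each daughter:
Ultasish: start from *fanriput.
  rule 1: no change — fanriput
  rule 2 (intervocalic voicing): fanriput → fanribut
  rule 3 (vowel merger): fanribut → fanribot
  rule 4: no change — fanribot
  ⇒ Ultasish fanribot
Sadoric: *fanriput > hanriput > hanreput  (by unconditioned shift, vowel merger)
No other proto-form is consistent with every reflex, so the reconstruction is *fanriput.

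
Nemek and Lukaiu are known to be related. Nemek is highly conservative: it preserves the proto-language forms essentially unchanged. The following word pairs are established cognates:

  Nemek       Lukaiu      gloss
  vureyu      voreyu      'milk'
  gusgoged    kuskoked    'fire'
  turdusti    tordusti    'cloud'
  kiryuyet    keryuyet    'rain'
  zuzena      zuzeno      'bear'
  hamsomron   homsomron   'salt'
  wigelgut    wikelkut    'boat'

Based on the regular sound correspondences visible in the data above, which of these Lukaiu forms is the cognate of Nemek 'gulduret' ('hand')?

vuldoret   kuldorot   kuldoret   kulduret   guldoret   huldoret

gusgoged ~ kuskoked — Nemek g corresponds to Lukaiu k word-initially before a back vowel.
vureyu ~ voreyu, turdusti ~ tordusti — Nemek u corresponds to Lukaiu o after a consonant, before r.
Applying these to Nemek 'gulduret':
  gulduret → kulduret   (g→k word-initially before a back vowel)
  kulduret → kuldoret   (u→o after a consonant, before r)
So the Lukaiu cognate is 'kuldoret'.

kuldoret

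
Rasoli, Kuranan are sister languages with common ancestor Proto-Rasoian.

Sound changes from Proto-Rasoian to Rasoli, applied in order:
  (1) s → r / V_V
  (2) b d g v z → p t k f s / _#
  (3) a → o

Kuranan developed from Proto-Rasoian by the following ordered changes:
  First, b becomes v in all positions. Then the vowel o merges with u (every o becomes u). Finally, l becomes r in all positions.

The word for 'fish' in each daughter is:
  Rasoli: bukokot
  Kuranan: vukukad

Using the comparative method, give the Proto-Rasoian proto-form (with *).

Position 1: Rasoli has b, Kuranan has v. Rasoli preserves b here (none of its changes turn any other segment into b), so the proto-segment is *b.
Position 4: Rasoli has o, Kuranan has u. Taking the neighbouring segments as reconstructed: Rasoli o could go back to *a or *o; Kuranan u could go back to *o or *u — the one source consistent with every daughter is *o.
Position 6: Rasoli has o, Kuranan has a. Kuranan preserves a here (none of its changes turn any other segment into a), so the proto-segment is *a.
Continuing position by position gives *bukokad; check it forward:
Rasoli: start from *bukokad.
  rule 1: no change — bukokad
  rule 2 (final devoicing): bukokad → bukokat
  rule 3 (vowel merger): bukokat → bukokot
  ⇒ Rasoli bukokot
Kuranan: *bukokad
  bukokad → vukokad   [unconditioned shift]
  vukokad → vukukad   [vowel merger]
  vukukad (rule 3 does not apply)
  giving Kuranan vukukad.
*bukokad is the unique common source.

*bukokad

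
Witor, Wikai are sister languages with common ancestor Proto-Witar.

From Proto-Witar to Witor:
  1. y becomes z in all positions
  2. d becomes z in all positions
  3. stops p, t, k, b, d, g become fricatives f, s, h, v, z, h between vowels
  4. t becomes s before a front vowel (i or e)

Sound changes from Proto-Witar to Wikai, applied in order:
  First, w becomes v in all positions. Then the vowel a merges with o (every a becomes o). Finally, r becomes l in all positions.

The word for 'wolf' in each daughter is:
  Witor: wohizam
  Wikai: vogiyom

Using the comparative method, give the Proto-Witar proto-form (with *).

*wogiyam

Position 5: Witor has z, Wikai has y. Wikai preserves y here (none of its changes turn any other segment into y), so the proto-segment is *y.
Position 6: Witor has a, Wikai has o. Witor preserves a here (none of its changes turn any other segment into a), so the proto-segment is *a.
Continuing position by position gives *wogiyam; check it forward:
Witor: *wogiyam > wogizam > wohizam  (by unconditioned shift, intervocalic lenition)
Wikai: *wogiyam
  wogiyam → vogiyam   [unconditioned shift]
  vogiyam → vogiyom   [vowel merger]
  vogiyom (rule 3 does not apply)
  giving Wikai vogiyom.
No other proto-form is consistent with every reflex, so the reconstruction is *wogiyam.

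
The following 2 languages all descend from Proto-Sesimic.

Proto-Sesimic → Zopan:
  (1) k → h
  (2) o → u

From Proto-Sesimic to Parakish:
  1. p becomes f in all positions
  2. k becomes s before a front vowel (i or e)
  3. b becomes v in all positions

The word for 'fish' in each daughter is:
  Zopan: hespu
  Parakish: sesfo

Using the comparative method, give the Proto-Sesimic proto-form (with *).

Position 5: Zopan has u, Parakish has o. Parakish preserves o here (none of its changes turn any other segment into o), so the proto-segment is *o.
Position 1: Zopan has h, Parakish has s. Taking the neighbouring segments as reconstructed: Zopan h could go back to *k or *h; Parakish s could go back to *k or *s — the one source consistent with every daughter is *k.
This points to *kespo. Verify forward in each daughter:
Zopan: *kespo > hespo > hespu  (by unconditioned shift, vowel merger)
Parakish: start from *kespo.
  rule 1 (unconditioned shift): kespo → kesfo
  rule 2 (palatalisation): kesfo → sesfo
  rule 3: no change — sesfo
  ⇒ Parakish sesfo
Only *kespo yields all of Zopan hespu, Parakish sesfo.

*kespo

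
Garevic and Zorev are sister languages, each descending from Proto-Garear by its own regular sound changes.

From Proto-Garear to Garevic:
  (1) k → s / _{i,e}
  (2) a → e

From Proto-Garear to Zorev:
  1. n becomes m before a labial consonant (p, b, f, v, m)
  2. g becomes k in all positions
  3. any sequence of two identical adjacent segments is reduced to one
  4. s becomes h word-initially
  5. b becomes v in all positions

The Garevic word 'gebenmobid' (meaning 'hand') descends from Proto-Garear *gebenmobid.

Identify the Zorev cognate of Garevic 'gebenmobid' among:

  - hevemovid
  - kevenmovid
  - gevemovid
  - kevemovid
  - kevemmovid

kevemovid

Zorev: start from *gebenmobid.
  rule 1 (nasal place assimilation): gebenmobid → gebemmobid
  rule 2 (unconditioned shift): gebemmobid → kebemmobid
  rule 3 (degemination): kebemmobid → kebemobid
  rule 4: no change — kebemobid
  rule 5 (unconditioned shift): kebemobid → kevemovid
  ⇒ Zorev kevemovid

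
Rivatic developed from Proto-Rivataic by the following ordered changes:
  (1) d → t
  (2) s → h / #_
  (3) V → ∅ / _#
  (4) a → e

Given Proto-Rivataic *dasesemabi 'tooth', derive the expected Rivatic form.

Rivatic: *dasesemabi
  dasesemabi → tasesemabi   [unconditioned shift]
  tasesemabi (rule 2 does not apply)
  tasesemabi → tasesemab   [apocope]
  tasesemab → tesesemeb   [vowel merger]
  giving Rivatic tesesemeb.

tesesemeb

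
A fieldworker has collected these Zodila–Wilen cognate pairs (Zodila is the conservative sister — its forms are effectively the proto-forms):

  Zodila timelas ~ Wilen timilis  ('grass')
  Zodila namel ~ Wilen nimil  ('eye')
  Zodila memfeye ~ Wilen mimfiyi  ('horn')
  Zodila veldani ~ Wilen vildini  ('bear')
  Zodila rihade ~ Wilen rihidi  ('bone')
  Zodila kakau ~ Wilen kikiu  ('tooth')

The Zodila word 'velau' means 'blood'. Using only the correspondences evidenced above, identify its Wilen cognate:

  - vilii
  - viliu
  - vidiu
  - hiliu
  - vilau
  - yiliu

timelas ~ timilis, namel ~ nimil — Zodila e corresponds to Wilen i after a consonant, before a consonant other than r, m, n, p, b, f, v.
kakau ~ kikiu — Zodila a corresponds to Wilen i after a consonant, before a back vowel.
Applying these to Zodila 'velau':
  velau → vilau   (e→i after a consonant, before a consonant other than r, m, n, p, b, f, v)
  vilau → viliu   (a→i after a consonant, before a back vowel)
So the Wilen cognate is 'viliu'.

viliu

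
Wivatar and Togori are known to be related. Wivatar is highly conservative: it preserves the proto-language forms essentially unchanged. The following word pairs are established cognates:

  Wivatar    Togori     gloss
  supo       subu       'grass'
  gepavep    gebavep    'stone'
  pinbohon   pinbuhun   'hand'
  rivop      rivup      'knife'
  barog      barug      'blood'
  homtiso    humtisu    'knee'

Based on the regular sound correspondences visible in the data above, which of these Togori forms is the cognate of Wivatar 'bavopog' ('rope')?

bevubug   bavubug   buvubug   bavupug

rivop ~ rivup — Wivatar o corresponds to Togori u after a consonant, before a labial obstruent.
supo ~ subu — Wivatar p corresponds to Togori b between vowels (before a back vowel).
pinbohon ~ pinbuhun, barog ~ barug — Wivatar o corresponds to Togori u after a consonant, before a consonant other than r, m, n, p, b, f, v.
Applying these to Wivatar 'bavopog':
  bavopog → bavupog   (o→u after a consonant, before a labial obstruent)
  bavupog → bavubog   (p→b between vowels (before a back vowel))
  bavubog → bavubug   (o→u after a consonant, before a consonant other than r, m, n, p, b, f, v)
So the Togori cognate is 'bavubug'.

bavubug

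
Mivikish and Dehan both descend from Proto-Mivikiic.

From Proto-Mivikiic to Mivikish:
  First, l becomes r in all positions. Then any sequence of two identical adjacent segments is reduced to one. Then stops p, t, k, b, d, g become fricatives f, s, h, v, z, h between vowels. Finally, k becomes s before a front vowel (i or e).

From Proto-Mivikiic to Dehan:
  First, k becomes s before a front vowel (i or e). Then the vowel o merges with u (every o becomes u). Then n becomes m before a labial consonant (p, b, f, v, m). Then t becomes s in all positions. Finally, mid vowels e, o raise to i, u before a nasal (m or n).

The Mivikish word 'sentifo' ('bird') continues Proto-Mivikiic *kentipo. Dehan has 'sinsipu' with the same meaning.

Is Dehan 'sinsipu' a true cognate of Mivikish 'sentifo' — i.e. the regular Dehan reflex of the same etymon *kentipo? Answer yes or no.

Derive the expected Dehan reflex of *kentipo:
Dehan: *kentipo > sentipo > sentipu > sensipu > sinsipu  (by palatalisation, vowel merger, unconditioned shift, pre-nasal raising)
Dehan 'sinsipu' matches the regular reflex exactly, so the pair is cognate.

yes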